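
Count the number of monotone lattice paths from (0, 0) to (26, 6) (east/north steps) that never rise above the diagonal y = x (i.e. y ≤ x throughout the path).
Number of paths = 704816

By the reflection principle (André's argument), the number of monotone paths to (26, 6) with n ≤ m that never go above y = x is C(32, 26) − C(32, 27) = 906192 − 201376 = 704816.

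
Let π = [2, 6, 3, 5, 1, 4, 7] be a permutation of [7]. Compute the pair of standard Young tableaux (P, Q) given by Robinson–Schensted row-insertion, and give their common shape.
P = [1, 3, 4, 7] / [2, 5] / [6];  Q = [1, 2, 4, 7] / [3, 6] / [5];  common shape = (4, 2, 1)

Row-insert the values π_1, π_2, … into P one at a time, bumping the leftmost entry strictly greater than the inserted value down to the next row. The recording tableau Q records, in position (i, j), the step at which that cell was added to P.
  Insert 2 (step 1): P = [2];  Q = [1]
  Insert 6 (step 2): P = [2, 6];  Q = [1, 2]
  Insert 3 (step 3): P = [2, 3] / [6];  Q = [1, 2] / [3]
  Insert 5 (step 4): P = [2, 3, 5] / [6];  Q = [1, 2, 4] / [3]
  Insert 1 (step 5): P = [1, 3, 5] / [2] / [6];  Q = [1, 2, 4] / [3] / [5]
  Insert 4 (step 6): P = [1, 3, 4] / [2, 5] / [6];  Q = [1, 2, 4] / [3, 6] / [5]
  Insert 7 (step 7): P = [1, 3, 4, 7] / [2, 5] / [6];  Q = [1, 2, 4, 7] / [3, 6] / [5]
Final shape: (4, 2, 1).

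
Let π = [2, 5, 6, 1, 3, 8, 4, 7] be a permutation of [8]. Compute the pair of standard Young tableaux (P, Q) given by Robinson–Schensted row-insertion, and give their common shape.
P = [1, 3, 4, 7] / [2, 5, 6, 8];  Q = [1, 2, 3, 6] / [4, 5, 7, 8];  common shape = (4, 4)

Row-insert the values π_1, π_2, … into P one at a time, bumping the leftmost entry strictly greater than the inserted value down to the next row. The recording tableau Q records, in position (i, j), the step at which that cell was added to P.
  Insert 2 (step 1): P = [2];  Q = [1]
  Insert 5 (step 2): P = [2, 5];  Q = [1, 2]
  Insert 6 (step 3): P = [2, 5, 6];  Q = [1, 2, 3]
  Insert 1 (step 4): P = [1, 5, 6] / [2];  Q = [1, 2, 3] / [4]
  Insert 3 (step 5): P = [1, 3, 6] / [2, 5];  Q = [1, 2, 3] / [4, 5]
  Insert 8 (step 6): P = [1, 3, 6, 8] / [2, 5];  Q = [1, 2, 3, 6] / [4, 5]
  Insert 4 (step 7): P = [1, 3, 4, 8] / [2, 5, 6];  Q = [1, 2, 3, 6] / [4, 5, 7]
  Insert 7 (step 8): P = [1, 3, 4, 7] / [2, 5, 6, 8];  Q = [1, 2, 3, 6] / [4, 5, 7, 8]
Final shape: (4, 4).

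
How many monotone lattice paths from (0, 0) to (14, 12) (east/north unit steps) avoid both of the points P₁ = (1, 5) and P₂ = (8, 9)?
Number of paths = 7316860

Inclusion–exclusion. Total paths: C(26, 14) = 9657700. Through P₁: C(6, 1)·C(20, 13) = 465120. Through P₂: C(17, 8)·C(9, 6) = 2042040. Since P₁ is strictly southwest of P₂, a monotone path through both must visit P₁ then P₂; paths through both = C(6, 1)·C(11, 7)·C(9, 6) = 166320. Avoid both = 9657700 − 465120 − 2042040 + 166320 = 7316860.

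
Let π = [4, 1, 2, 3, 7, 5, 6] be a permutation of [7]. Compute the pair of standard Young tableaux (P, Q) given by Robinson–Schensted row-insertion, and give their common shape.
P = [1, 2, 3, 5, 6] / [4, 7];  Q = [1, 3, 4, 5, 7] / [2, 6];  common shape = (5, 2)

Row-insert the values π_1, π_2, … into P one at a time, bumping the leftmost entry strictly greater than the inserted value down to the next row. The recording tableau Q records, in position (i, j), the step at which that cell was added to P.
  Insert 4 (step 1): P = [4];  Q = [1]
  Insert 1 (step 2): P = [1] / [4];  Q = [1] / [2]
  Insert 2 (step 3): P = [1, 2] / [4];  Q = [1, 3] / [2]
  Insert 3 (step 4): P = [1, 2, 3] / [4];  Q = [1, 3, 4] / [2]
  Insert 7 (step 5): P = [1, 2, 3, 7] / [4];  Q = [1, 3, 4, 5] / [2]
  Insert 5 (step 6): P = [1, 2, 3, 5] / [4, 7];  Q = [1, 3, 4, 5] / [2, 6]
  Insert 6 (step 7): P = [1, 2, 3, 5, 6] / [4, 7];  Q = [1, 3, 4, 5, 7] / [2, 6]
Final shape: (5, 2).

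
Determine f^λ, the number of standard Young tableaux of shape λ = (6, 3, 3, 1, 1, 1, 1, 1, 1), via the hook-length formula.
# SYT of shape (6, 3, 3, 1, 1, 1, 1, 1, 1) = 2333760

Hook-length formula: f^λ = n! / Π hook(c), product over all cells c of the Young diagram. For λ = (6, 3, 3, 1, 1, 1, 1, 1, 1), n = 18 boxes. Hook lengths by row (left-to-right, top-to-bottom): [14, 7, 6, 3, 2, 1]; [10, 3, 2]; [9, 2, 1]; [6]; [5]; [4]; [3]; [2]; [1]. Product of hooks = 2743372800. So f^λ = 18! / 2743372800 = 6402373705728000 / 2743372800 = 2333760.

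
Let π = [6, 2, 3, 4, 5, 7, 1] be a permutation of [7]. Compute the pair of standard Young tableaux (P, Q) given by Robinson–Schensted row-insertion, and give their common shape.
P = [1, 3, 4, 5, 7] / [2] / [6];  Q = [1, 3, 4, 5, 6] / [2] / [7];  common shape = (5, 1, 1)

Row-insert the values π_1, π_2, … into P one at a time, bumping the leftmost entry strictly greater than the inserted value down to the next row. The recording tableau Q records, in position (i, j), the step at which that cell was added to P.
  Insert 6 (step 1): P = [6];  Q = [1]
  Insert 2 (step 2): P = [2] / [6];  Q = [1] / [2]
  Insert 3 (step 3): P = [2, 3] / [6];  Q = [1, 3] / [2]
  Insert 4 (step 4): P = [2, 3, 4] / [6];  Q = [1, 3, 4] / [2]
  Insert 5 (step 5): P = [2, 3, 4, 5] / [6];  Q = [1, 3, 4, 5] / [2]
  Insert 7 (step 6): P = [2, 3, 4, 5, 7] / [6];  Q = [1, 3, 4, 5, 6] / [2]
  Insert 1 (step 7): P = [1, 3, 4, 5, 7] / [2] / [6];  Q = [1, 3, 4, 5, 6] / [2] / [7]
Final shape: (5, 1, 1).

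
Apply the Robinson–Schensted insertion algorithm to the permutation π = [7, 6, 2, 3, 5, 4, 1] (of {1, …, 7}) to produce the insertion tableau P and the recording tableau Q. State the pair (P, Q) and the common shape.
P = [1, 3, 4] / [2] / [5] / [6] / [7];  Q = [1, 4, 5] / [2] / [3] / [6] / [7];  common shape = (3, 1, 1, 1, 1)

Row-insert the values π_1, π_2, … into P one at a time, bumping the leftmost entry strictly greater than the inserted value down to the next row. The recording tableau Q records, in position (i, j), the step at which that cell was added to P.
  Insert 7 (step 1): P = [7];  Q = [1]
  Insert 6 (step 2): P = [6] / [7];  Q = [1] / [2]
  Insert 2 (step 3): P = [2] / [6] / [7];  Q = [1] / [2] / [3]
  Insert 3 (step 4): P = [2, 3] / [6] / [7];  Q = [1, 4] / [2] / [3]
  Insert 5 (step 5): P = [2, 3, 5] / [6] / [7];  Q = [1, 4, 5] / [2] / [3]
  Insert 4 (step 6): P = [2, 3, 4] / [5] / [6] / [7];  Q = [1, 4, 5] / [2] / [3] / [6]
  Insert 1 (step 7): P = [1, 3, 4] / [2] / [5] / [6] / [7];  Q = [1, 4, 5] / [2] / [3] / [6] / [7]
Final shape: (3, 1, 1, 1, 1).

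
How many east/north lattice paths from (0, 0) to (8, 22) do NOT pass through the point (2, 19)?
Number of paths = 5835285

Total paths from (0, 0) to (8, 22): C(30, 8) = 5852925. Paths through (2, 19): (paths (0, 0) → (2, 19)) × (paths (2, 19) → (8, 22)) = C(21, 2) · C(9, 6) = 210 · 84 = 17640. Avoidance count = 5852925 − 17640 = 5835285.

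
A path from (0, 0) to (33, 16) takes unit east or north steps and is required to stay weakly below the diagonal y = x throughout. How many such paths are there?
Number of paths = 1772528290407

By the reflection principle (André's argument), the number of monotone paths to (33, 16) with n ≤ m that never go above y = x is C(49, 33) − C(49, 34) = 3348108992991 − 1575580702584 = 1772528290407.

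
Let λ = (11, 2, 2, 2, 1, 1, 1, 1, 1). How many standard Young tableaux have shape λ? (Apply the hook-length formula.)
# SYT of shape (11, 2, 2, 2, 1, 1, 1, 1, 1) = 34557600

Hook-length formula: f^λ = n! / Π hook(c), product over all cells c of the Young diagram. For λ = (11, 2, 2, 2, 1, 1, 1, 1, 1), n = 22 boxes. Hook lengths by row (left-to-right, top-to-bottom): [19, 13, 9, 8, 7, 6, 5, 4, 3, 2, 1]; [9, 3]; [8, 2]; [7, 1]; [5]; [4]; [3]; [2]; [1]. Product of hooks = 32525427916800. So f^λ = 22! / 32525427916800 = 1124000727777607680000 / 32525427916800 = 34557600.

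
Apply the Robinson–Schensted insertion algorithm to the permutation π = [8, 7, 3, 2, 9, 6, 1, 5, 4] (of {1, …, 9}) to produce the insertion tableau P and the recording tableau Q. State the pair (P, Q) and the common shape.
P = [1, 4] / [2, 5] / [3, 6] / [7, 9] / [8];  Q = [1, 5] / [2, 6] / [3, 8] / [4, 9] / [7];  common shape = (2, 2, 2, 2, 1)

Row-insert the values π_1, π_2, … into P one at a time, bumping the leftmost entry strictly greater than the inserted value down to the next row. The recording tableau Q records, in position (i, j), the step at which that cell was added to P.
  Insert 8 (step 1): P = [8];  Q = [1]
  Insert 7 (step 2): P = [7] / [8];  Q = [1] / [2]
  Insert 3 (step 3): P = [3] / [7] / [8];  Q = [1] / [2] / [3]
  Insert 2 (step 4): P = [2] / [3] / [7] / [8];  Q = [1] / [2] / [3] / [4]
  Insert 9 (step 5): P = [2, 9] / [3] / [7] / [8];  Q = [1, 5] / [2] / [3] / [4]
  Insert 6 (step 6): P = [2, 6] / [3, 9] / [7] / [8];  Q = [1, 5] / [2, 6] / [3] / [4]
  Insert 1 (step 7): P = [1, 6] / [2, 9] / [3] / [7] / [8];  Q = [1, 5] / [2, 6] / [3] / [4] / [7]
  Insert 5 (step 8): P = [1, 5] / [2, 6] / [3, 9] / [7] / [8];  Q = [1, 5] / [2, 6] / [3, 8] / [4] / [7]
  Insert 4 (step 9): P = [1, 4] / [2, 5] / [3, 6] / [7, 9] / [8];  Q = [1, 5] / [2, 6] / [3, 8] / [4, 9] / [7]
Final shape: (2, 2, 2, 2, 1).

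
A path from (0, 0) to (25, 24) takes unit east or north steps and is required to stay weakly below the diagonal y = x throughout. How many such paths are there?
Number of paths = 4861946401452

By the reflection principle (André's argument), the number of monotone paths to (25, 24) with n ≤ m that never go above y = x is C(49, 25) − C(49, 26) = 63205303218876 − 58343356817424 = 4861946401452.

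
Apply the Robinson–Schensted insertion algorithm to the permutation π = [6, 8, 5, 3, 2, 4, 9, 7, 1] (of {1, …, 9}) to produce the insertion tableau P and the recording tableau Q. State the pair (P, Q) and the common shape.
P = [1, 4, 7] / [2, 8, 9] / [3] / [5] / [6];  Q = [1, 2, 7] / [3, 6, 8] / [4] / [5] / [9];  common shape = (3, 3, 1, 1, 1)

Row-insert the values π_1, π_2, … into P one at a time, bumping the leftmost entry strictly greater than the inserted value down to the next row. The recording tableau Q records, in position (i, j), the step at which that cell was added to P.
  Insert 6 (step 1): P = [6];  Q = [1]
  Insert 8 (step 2): P = [6, 8];  Q = [1, 2]
  Insert 5 (step 3): P = [5, 8] / [6];  Q = [1, 2] / [3]
  Insert 3 (step 4): P = [3, 8] / [5] / [6];  Q = [1, 2] / [3] / [4]
  Insert 2 (step 5): P = [2, 8] / [3] / [5] / [6];  Q = [1, 2] / [3] / [4] / [5]
  Insert 4 (step 6): P = [2, 4] / [3, 8] / [5] / [6];  Q = [1, 2] / [3, 6] / [4] / [5]
  Insert 9 (step 7): P = [2, 4, 9] / [3, 8] / [5] / [6];  Q = [1, 2, 7] / [3, 6] / [4] / [5]
  Insert 7 (step 8): P = [2, 4, 7] / [3, 8, 9] / [5] / [6];  Q = [1, 2, 7] / [3, 6, 8] / [4] / [5]
  Insert 1 (step 9): P = [1, 4, 7] / [2, 8, 9] / [3] / [5] / [6];  Q = [1, 2, 7] / [3, 6, 8] / [4] / [5] / [9]
Final shape: (3, 3, 1, 1, 1).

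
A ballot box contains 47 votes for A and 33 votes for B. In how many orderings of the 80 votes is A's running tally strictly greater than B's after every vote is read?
Strict-lead orderings = 5577152674945519680740

Total orderings of the 80 votes with 47 for A: C(80, 47) = 31869443856831541032800. By the Bertrand ballot formula (Cycle Lemma / reflection principle), the number of orderings in which A is strictly ahead of B throughout is (p − q)/(p + q) · C(p + q, p) = (47 − 33)/(47 + 33) · 31869443856831541032800 = 5577152674945519680740.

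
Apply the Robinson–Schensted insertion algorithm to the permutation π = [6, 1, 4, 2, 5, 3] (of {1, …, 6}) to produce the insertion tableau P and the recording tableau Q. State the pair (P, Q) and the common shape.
P = [1, 2, 3] / [4, 5] / [6];  Q = [1, 3, 5] / [2, 6] / [4];  common shape = (3, 2, 1)

Row-insert the values π_1, π_2, … into P one at a time, bumping the leftmost entry strictly greater than the inserted value down to the next row. The recording tableau Q records, in position (i, j), the step at which that cell was added to P.
  Insert 6 (step 1): P = [6];  Q = [1]
  Insert 1 (step 2): P = [1] / [6];  Q = [1] / [2]
  Insert 4 (step 3): P = [1, 4] / [6];  Q = [1, 3] / [2]
  Insert 2 (step 4): P = [1, 2] / [4] / [6];  Q = [1, 3] / [2] / [4]
  Insert 5 (step 5): P = [1, 2, 5] / [4] / [6];  Q = [1, 3, 5] / [2] / [4]
  Insert 3 (step 6): P = [1, 2, 3] / [4, 5] / [6];  Q = [1, 3, 5] / [2, 6] / [4]
Final shape: (3, 2, 1).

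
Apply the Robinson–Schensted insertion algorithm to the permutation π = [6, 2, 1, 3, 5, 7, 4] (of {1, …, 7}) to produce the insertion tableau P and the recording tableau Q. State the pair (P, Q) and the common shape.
P = [1, 3, 4, 7] / [2, 5] / [6];  Q = [1, 4, 5, 6] / [2, 7] / [3];  common shape = (4, 2, 1)

Row-insert the values π_1, π_2, … into P one at a time, bumping the leftmost entry strictly greater than the inserted value down to the next row. The recording tableau Q records, in position (i, j), the step at which that cell was added to P.
  Insert 6 (step 1): P = [6];  Q = [1]
  Insert 2 (step 2): P = [2] / [6];  Q = [1] / [2]
  Insert 1 (step 3): P = [1] / [2] / [6];  Q = [1] / [2] / [3]
  Insert 3 (step 4): P = [1, 3] / [2] / [6];  Q = [1, 4] / [2] / [3]
  Insert 5 (step 5): P = [1, 3, 5] / [2] / [6];  Q = [1, 4, 5] / [2] / [3]
  Insert 7 (step 6): P = [1, 3, 5, 7] / [2] / [6];  Q = [1, 4, 5, 6] / [2] / [3]
  Insert 4 (step 7): P = [1, 3, 4, 7] / [2, 5] / [6];  Q = [1, 4, 5, 6] / [2, 7] / [3]
Final shape: (4, 2, 1).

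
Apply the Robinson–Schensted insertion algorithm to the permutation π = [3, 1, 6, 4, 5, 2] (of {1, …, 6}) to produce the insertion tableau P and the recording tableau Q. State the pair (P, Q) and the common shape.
P = [1, 2, 5] / [3, 4] / [6];  Q = [1, 3, 5] / [2, 4] / [6];  common shape = (3, 2, 1)

Row-insert the values π_1, π_2, … into P one at a time, bumping the leftmost entry strictly greater than the inserted value down to the next row. The recording tableau Q records, in position (i, j), the step at which that cell was added to P.
  Insert 3 (step 1): P = [3];  Q = [1]
  Insert 1 (step 2): P = [1] / [3];  Q = [1] / [2]
  Insert 6 (step 3): P = [1, 6] / [3];  Q = [1, 3] / [2]
  Insert 4 (step 4): P = [1, 4] / [3, 6];  Q = [1, 3] / [2, 4]
  Insert 5 (step 5): P = [1, 4, 5] / [3, 6];  Q = [1, 3, 5] / [2, 4]
  Insert 2 (step 6): P = [1, 2, 5] / [3, 4] / [6];  Q = [1, 3, 5] / [2, 4] / [6]
Final shape: (3, 2, 1).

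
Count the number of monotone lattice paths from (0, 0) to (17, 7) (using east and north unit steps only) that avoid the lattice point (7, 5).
Number of paths = 293832

Total paths from (0, 0) to (17, 7): C(24, 17) = 346104. Paths through (7, 5): (paths (0, 0) → (7, 5)) × (paths (7, 5) → (17, 7)) = C(12, 7) · C(12, 10) = 792 · 66 = 52272. Avoidance count = 346104 − 52272 = 293832.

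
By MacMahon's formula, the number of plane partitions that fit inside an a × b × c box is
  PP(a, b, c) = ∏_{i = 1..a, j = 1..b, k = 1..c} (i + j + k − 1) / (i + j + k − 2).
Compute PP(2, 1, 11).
PP(2, 1, 11) = 78

Evaluate the triple product over i = 1..2, j = 1..1, k = 1..11. The factors are (2/1) · (3/2) · (4/3) · (5/4) · (6/5) · (7/6) · (8/7) · (9/8) · … (22 factors total). The numerators and denominators telescope so the product is an integer; carrying out the multiplication exactly gives PP(2, 1, 11) = 78.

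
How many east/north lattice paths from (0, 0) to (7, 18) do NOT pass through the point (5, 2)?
Number of paths = 477487

Total paths from (0, 0) to (7, 18): C(25, 7) = 480700. Paths through (5, 2): (paths (0, 0) → (5, 2)) × (paths (5, 2) → (7, 18)) = C(7, 5) · C(18, 2) = 21 · 153 = 3213. Avoidance count = 480700 − 3213 = 477487.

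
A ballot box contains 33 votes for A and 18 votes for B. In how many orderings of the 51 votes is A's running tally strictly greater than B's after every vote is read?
Strict-lead orderings = 8206149492625

Total orderings of the 51 votes with 33 for A: C(51, 33) = 27900908274925. By the Bertrand ballot formula (Cycle Lemma / reflection principle), the number of orderings in which A is strictly ahead of B throughout is (p − q)/(p + q) · C(p + q, p) = (33 − 18)/(33 + 18) · 27900908274925 = 8206149492625.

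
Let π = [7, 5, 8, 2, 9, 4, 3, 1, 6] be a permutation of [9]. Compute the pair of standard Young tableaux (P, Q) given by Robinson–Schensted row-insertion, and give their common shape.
P = [1, 3, 6] / [2, 8, 9] / [4] / [5] / [7];  Q = [1, 3, 5] / [2, 6, 9] / [4] / [7] / [8];  common shape = (3, 3, 1, 1, 1)

Row-insert the values π_1, π_2, … into P one at a time, bumping the leftmost entry strictly greater than the inserted value down to the next row. The recording tableau Q records, in position (i, j), the step at which that cell was added to P.
  Insert 7 (step 1): P = [7];  Q = [1]
  Insert 5 (step 2): P = [5] / [7];  Q = [1] / [2]
  Insert 8 (step 3): P = [5, 8] / [7];  Q = [1, 3] / [2]
  Insert 2 (step 4): P = [2, 8] / [5] / [7];  Q = [1, 3] / [2] / [4]
  Insert 9 (step 5): P = [2, 8, 9] / [5] / [7];  Q = [1, 3, 5] / [2] / [4]
  Insert 4 (step 6): P = [2, 4, 9] / [5, 8] / [7];  Q = [1, 3, 5] / [2, 6] / [4]
  Insert 3 (step 7): P = [2, 3, 9] / [4, 8] / [5] / [7];  Q = [1, 3, 5] / [2, 6] / [4] / [7]
  Insert 1 (step 8): P = [1, 3, 9] / [2, 8] / [4] / [5] / [7];  Q = [1, 3, 5] / [2, 6] / [4] / [7] / [8]
  Insert 6 (step 9): P = [1, 3, 6] / [2, 8, 9] / [4] / [5] / [7];  Q = [1, 3, 5] / [2, 6, 9] / [4] / [7] / [8]
Final shape: (3, 3, 1, 1, 1).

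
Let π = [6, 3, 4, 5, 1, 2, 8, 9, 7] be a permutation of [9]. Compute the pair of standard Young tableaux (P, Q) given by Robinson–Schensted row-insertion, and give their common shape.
P = [1, 2, 5, 7, 9] / [3, 4, 8] / [6];  Q = [1, 3, 4, 7, 8] / [2, 6, 9] / [5];  common shape = (5, 3, 1)

Row-insert the values π_1, π_2, … into P one at a time, bumping the leftmost entry strictly greater than the inserted value down to the next row. The recording tableau Q records, in position (i, j), the step at which that cell was added to P.
  Insert 6 (step 1): P = [6];  Q = [1]
  Insert 3 (step 2): P = [3] / [6];  Q = [1] / [2]
  Insert 4 (step 3): P = [3, 4] / [6];  Q = [1, 3] / [2]
  Insert 5 (step 4): P = [3, 4, 5] / [6];  Q = [1, 3, 4] / [2]
  Insert 1 (step 5): P = [1, 4, 5] / [3] / [6];  Q = [1, 3, 4] / [2] / [5]
  Insert 2 (step 6): P = [1, 2, 5] / [3, 4] / [6];  Q = [1, 3, 4] / [2, 6] / [5]
  Insert 8 (step 7): P = [1, 2, 5, 8] / [3, 4] / [6];  Q = [1, 3, 4, 7] / [2, 6] / [5]
  Insert 9 (step 8): P = [1, 2, 5, 8, 9] / [3, 4] / [6];  Q = [1, 3, 4, 7, 8] / [2, 6] / [5]
  Insert 7 (step 9): P = [1, 2, 5, 7, 9] / [3, 4, 8] / [6];  Q = [1, 3, 4, 7, 8] / [2, 6, 9] / [5]
Final shape: (5, 3, 1).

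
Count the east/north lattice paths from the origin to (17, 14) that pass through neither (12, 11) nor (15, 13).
Number of paths = 117702017

Inclusion–exclusion. Total paths: C(31, 17) = 265182525. Through P₁: C(23, 12)·C(8, 5) = 75716368. Through P₂: C(28, 15)·C(3, 2) = 112326480. Since P₁ is strictly southwest of P₂, a monotone path through both must visit P₁ then P₂; paths through both = C(23, 12)·C(5, 3)·C(3, 2) = 40562340. Avoid both = 265182525 − 75716368 − 112326480 + 40562340 = 117702017.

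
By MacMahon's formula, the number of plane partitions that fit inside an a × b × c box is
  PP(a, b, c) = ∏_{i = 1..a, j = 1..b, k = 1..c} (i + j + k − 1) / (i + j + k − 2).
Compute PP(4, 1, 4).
PP(4, 1, 4) = 70

Evaluate the triple product over i = 1..4, j = 1..1, k = 1..4. The factors are (2/1) · (3/2) · (4/3) · (5/4) · (3/2) · (4/3) · (5/4) · (6/5) · … (16 factors total). The numerators and denominators telescope so the product is an integer; carrying out the multiplication exactly gives PP(4, 1, 4) = 70.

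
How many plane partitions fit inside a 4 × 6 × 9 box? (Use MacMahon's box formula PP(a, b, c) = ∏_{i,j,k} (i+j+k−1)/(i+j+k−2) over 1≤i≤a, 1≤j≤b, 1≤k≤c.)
PP(4, 6, 9) = 559299781040

Evaluate the triple product over i = 1..4, j = 1..6, k = 1..9. The factors are (2/1) · (3/2) · (4/3) · (5/4) · (6/5) · (7/6) · (8/7) · (9/8) · … (216 factors total). The numerators and denominators telescope so the product is an integer; carrying out the multiplication exactly gives PP(4, 6, 9) = 559299781040.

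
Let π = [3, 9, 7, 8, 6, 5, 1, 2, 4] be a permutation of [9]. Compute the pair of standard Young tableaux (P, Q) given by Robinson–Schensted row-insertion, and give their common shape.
P = [1, 2, 4] / [3, 5, 8] / [6] / [7] / [9];  Q = [1, 2, 4] / [3, 8, 9] / [5] / [6] / [7];  common shape = (3, 3, 1, 1, 1)

Row-insert the values π_1, π_2, … into P one at a time, bumping the leftmost entry strictly greater than the inserted value down to the next row. The recording tableau Q records, in position (i, j), the step at which that cell was added to P.
  Insert 3 (step 1): P = [3];  Q = [1]
  Insert 9 (step 2): P = [3, 9];  Q = [1, 2]
  Insert 7 (step 3): P = [3, 7] / [9];  Q = [1, 2] / [3]
  Insert 8 (step 4): P = [3, 7, 8] / [9];  Q = [1, 2, 4] / [3]
  Insert 6 (step 5): P = [3, 6, 8] / [7] / [9];  Q = [1, 2, 4] / [3] / [5]
  Insert 5 (step 6): P = [3, 5, 8] / [6] / [7] / [9];  Q = [1, 2, 4] / [3] / [5] / [6]
  Insert 1 (step 7): P = [1, 5, 8] / [3] / [6] / [7] / [9];  Q = [1, 2, 4] / [3] / [5] / [6] / [7]
  Insert 2 (step 8): P = [1, 2, 8] / [3, 5] / [6] / [7] / [9];  Q = [1, 2, 4] / [3, 8] / [5] / [6] / [7]
  Insert 4 (step 9): P = [1, 2, 4] / [3, 5, 8] / [6] / [7] / [9];  Q = [1, 2, 4] / [3, 8, 9] / [5] / [6] / [7]
Final shape: (3, 3, 1, 1, 1).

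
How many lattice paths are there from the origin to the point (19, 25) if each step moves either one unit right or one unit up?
Number of paths = 1408831480056

A monotone lattice path from (0, 0) to (19, 25) consists of 19 east steps and 25 north steps in some order, so it is determined by which 19 of the 44 steps are east. The count is C(44, 19) = 1408831480056.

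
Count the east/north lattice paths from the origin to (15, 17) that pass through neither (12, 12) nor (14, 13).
Number of paths = 354560824

Inclusion–exclusion. Total paths: C(32, 15) = 565722720. Through P₁: C(24, 12)·C(8, 3) = 151432736. Through P₂: C(27, 14)·C(5, 1) = 100291500. Since P₁ is strictly southwest of P₂, a monotone path through both must visit P₁ then P₂; paths through both = C(24, 12)·C(3, 2)·C(5, 1) = 40562340. Avoid both = 565722720 − 151432736 − 100291500 + 40562340 = 354560824.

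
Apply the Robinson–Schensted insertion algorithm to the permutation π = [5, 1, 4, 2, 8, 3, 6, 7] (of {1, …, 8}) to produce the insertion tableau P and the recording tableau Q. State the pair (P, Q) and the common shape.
P = [1, 2, 3, 6, 7] / [4, 8] / [5];  Q = [1, 3, 5, 7, 8] / [2, 6] / [4];  common shape = (5, 2, 1)

Row-insert the values π_1, π_2, … into P one at a time, bumping the leftmost entry strictly greater than the inserted value down to the next row. The recording tableau Q records, in position (i, j), the step at which that cell was added to P.
  Insert 5 (step 1): P = [5];  Q = [1]
  Insert 1 (step 2): P = [1] / [5];  Q = [1] / [2]
  Insert 4 (step 3): P = [1, 4] / [5];  Q = [1, 3] / [2]
  Insert 2 (step 4): P = [1, 2] / [4] / [5];  Q = [1, 3] / [2] / [4]
  Insert 8 (step 5): P = [1, 2, 8] / [4] / [5];  Q = [1, 3, 5] / [2] / [4]
  Insert 3 (step 6): P = [1, 2, 3] / [4, 8] / [5];  Q = [1, 3, 5] / [2, 6] / [4]
  Insert 6 (step 7): P = [1, 2, 3, 6] / [4, 8] / [5];  Q = [1, 3, 5, 7] / [2, 6] / [4]
  Insert 7 (step 8): P = [1, 2, 3, 6, 7] / [4, 8] / [5];  Q = [1, 3, 5, 7, 8] / [2, 6] / [4]
Final shape: (5, 2, 1).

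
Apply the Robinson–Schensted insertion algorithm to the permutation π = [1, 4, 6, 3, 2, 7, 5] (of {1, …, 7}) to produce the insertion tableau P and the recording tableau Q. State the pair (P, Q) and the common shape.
P = [1, 2, 5, 7] / [3, 6] / [4];  Q = [1, 2, 3, 6] / [4, 7] / [5];  common shape = (4, 2, 1)

Row-insert the values π_1, π_2, … into P one at a time, bumping the leftmost entry strictly greater than the inserted value down to the next row. The recording tableau Q records, in position (i, j), the step at which that cell was added to P.
  Insert 1 (step 1): P = [1];  Q = [1]
  Insert 4 (step 2): P = [1, 4];  Q = [1, 2]
  Insert 6 (step 3): P = [1, 4, 6];  Q = [1, 2, 3]
  Insert 3 (step 4): P = [1, 3, 6] / [4];  Q = [1, 2, 3] / [4]
  Insert 2 (step 5): P = [1, 2, 6] / [3] / [4];  Q = [1, 2, 3] / [4] / [5]
  Insert 7 (step 6): P = [1, 2, 6, 7] / [3] / [4];  Q = [1, 2, 3, 6] / [4] / [5]
  Insert 5 (step 7): P = [1, 2, 5, 7] / [3, 6] / [4];  Q = [1, 2, 3, 6] / [4, 7] / [5]
Final shape: (4, 2, 1).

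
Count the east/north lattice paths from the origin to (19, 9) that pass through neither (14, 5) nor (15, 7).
Number of paths = 3406872

Inclusion–exclusion. Total paths: C(28, 19) = 6906900. Through P₁: C(19, 14)·C(9, 5) = 1465128. Through P₂: C(22, 15)·C(6, 4) = 2558160. Since P₁ is strictly southwest of P₂, a monotone path through both must visit P₁ then P₂; paths through both = C(19, 14)·C(3, 1)·C(6, 4) = 523260. Avoid both = 6906900 − 1465128 − 2558160 + 523260 = 3406872.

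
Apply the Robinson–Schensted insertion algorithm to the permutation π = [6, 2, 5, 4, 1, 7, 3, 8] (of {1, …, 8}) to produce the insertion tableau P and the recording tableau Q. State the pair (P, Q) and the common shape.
P = [1, 3, 7, 8] / [2, 4] / [5] / [6];  Q = [1, 3, 6, 8] / [2, 7] / [4] / [5];  common shape = (4, 2, 1, 1)

Row-insert the values π_1, π_2, … into P one at a time, bumping the leftmost entry strictly greater than the inserted value down to the next row. The recording tableau Q records, in position (i, j), the step at which that cell was added to P.
  Insert 6 (step 1): P = [6];  Q = [1]
  Insert 2 (step 2): P = [2] / [6];  Q = [1] / [2]
  Insert 5 (step 3): P = [2, 5] / [6];  Q = [1, 3] / [2]
  Insert 4 (step 4): P = [2, 4] / [5] / [6];  Q = [1, 3] / [2] / [4]
  Insert 1 (step 5): P = [1, 4] / [2] / [5] / [6];  Q = [1, 3] / [2] / [4] / [5]
  Insert 7 (step 6): P = [1, 4, 7] / [2] / [5] / [6];  Q = [1, 3, 6] / [2] / [4] / [5]
  Insert 3 (step 7): P = [1, 3, 7] / [2, 4] / [5] / [6];  Q = [1, 3, 6] / [2, 7] / [4] / [5]
  Insert 8 (step 8): P = [1, 3, 7, 8] / [2, 4] / [5] / [6];  Q = [1, 3, 6, 8] / [2, 7] / [4] / [5]
Final shape: (4, 2, 1, 1).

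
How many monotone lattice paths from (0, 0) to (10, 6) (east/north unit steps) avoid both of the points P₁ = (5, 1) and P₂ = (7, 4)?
Number of paths = 3796

Inclusion–exclusion. Total paths: C(16, 10) = 8008. Through P₁: C(6, 5)·C(10, 5) = 1512. Through P₂: C(11, 7)·C(5, 3) = 3300. Since P₁ is strictly southwest of P₂, a monotone path through both must visit P₁ then P₂; paths through both = C(6, 5)·C(5, 2)·C(5, 3) = 600. Avoid both = 8008 − 1512 − 3300 + 600 = 3796.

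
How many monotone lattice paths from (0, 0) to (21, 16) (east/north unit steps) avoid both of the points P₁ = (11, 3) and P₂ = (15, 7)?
Number of paths = 11733289326

Inclusion–exclusion. Total paths: C(37, 21) = 12875774670. Through P₁: C(14, 11)·C(23, 10) = 416440024. Through P₂: C(22, 15)·C(15, 6) = 853572720. Since P₁ is strictly southwest of P₂, a monotone path through both must visit P₁ then P₂; paths through both = C(14, 11)·C(8, 4)·C(15, 6) = 127527400. Avoid both = 12875774670 − 416440024 − 853572720 + 127527400 = 11733289326.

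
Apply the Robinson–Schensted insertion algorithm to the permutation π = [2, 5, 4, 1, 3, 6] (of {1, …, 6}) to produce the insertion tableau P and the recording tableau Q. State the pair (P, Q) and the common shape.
P = [1, 3, 6] / [2, 4] / [5];  Q = [1, 2, 6] / [3, 5] / [4];  common shape = (3, 2, 1)

Row-insert the values π_1, π_2, … into P one at a time, bumping the leftmost entry strictly greater than the inserted value down to the next row. The recording tableau Q records, in position (i, j), the step at which that cell was added to P.
  Insert 2 (step 1): P = [2];  Q = [1]
  Insert 5 (step 2): P = [2, 5];  Q = [1, 2]
  Insert 4 (step 3): P = [2, 4] / [5];  Q = [1, 2] / [3]
  Insert 1 (step 4): P = [1, 4] / [2] / [5];  Q = [1, 2] / [3] / [4]
  Insert 3 (step 5): P = [1, 3] / [2, 4] / [5];  Q = [1, 2] / [3, 5] / [4]
  Insert 6 (step 6): P = [1, 3, 6] / [2, 4] / [5];  Q = [1, 2, 6] / [3, 5] / [4]
Final shape: (3, 2, 1).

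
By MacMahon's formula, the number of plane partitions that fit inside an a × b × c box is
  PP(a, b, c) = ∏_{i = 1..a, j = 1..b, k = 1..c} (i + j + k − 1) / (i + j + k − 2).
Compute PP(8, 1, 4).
PP(8, 1, 4) = 495

Evaluate the triple product over i = 1..8, j = 1..1, k = 1..4. The factors are (2/1) · (3/2) · (4/3) · (5/4) · (3/2) · (4/3) · (5/4) · (6/5) · … (32 factors total). The numerators and denominators telescope so the product is an integer; carrying out the multiplication exactly gives PP(8, 1, 4) = 495.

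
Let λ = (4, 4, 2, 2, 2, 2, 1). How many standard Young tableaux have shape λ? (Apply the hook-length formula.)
# SYT of shape (4, 4, 2, 2, 2, 2, 1) = 680680

Hook-length formula: f^λ = n! / Π hook(c), product over all cells c of the Young diagram. For λ = (4, 4, 2, 2, 2, 2, 1), n = 17 boxes. Hook lengths by row (left-to-right, top-to-bottom): [10, 8, 3, 2]; [9, 7, 2, 1]; [6, 4]; [5, 3]; [4, 2]; [3, 1]; [1]. Product of hooks = 522547200. So f^λ = 17! / 522547200 = 355687428096000 / 522547200 = 680680.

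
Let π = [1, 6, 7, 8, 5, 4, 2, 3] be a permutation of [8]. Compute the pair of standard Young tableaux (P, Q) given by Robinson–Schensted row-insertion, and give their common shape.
P = [1, 2, 3, 8] / [4, 7] / [5] / [6];  Q = [1, 2, 3, 4] / [5, 8] / [6] / [7];  common shape = (4, 2, 1, 1)

Row-insert the values π_1, π_2, … into P one at a time, bumping the leftmost entry strictly greater than the inserted value down to the next row. The recording tableau Q records, in position (i, j), the step at which that cell was added to P.
  Insert 1 (step 1): P = [1];  Q = [1]
  Insert 6 (step 2): P = [1, 6];  Q = [1, 2]
  Insert 7 (step 3): P = [1, 6, 7];  Q = [1, 2, 3]
  Insert 8 (step 4): P = [1, 6, 7, 8];  Q = [1, 2, 3, 4]
  Insert 5 (step 5): P = [1, 5, 7, 8] / [6];  Q = [1, 2, 3, 4] / [5]
  Insert 4 (step 6): P = [1, 4, 7, 8] / [5] / [6];  Q = [1, 2, 3, 4] / [5] / [6]
  Insert 2 (step 7): P = [1, 2, 7, 8] / [4] / [5] / [6];  Q = [1, 2, 3, 4] / [5] / [6] / [7]
  Insert 3 (step 8): P = [1, 2, 3, 8] / [4, 7] / [5] / [6];  Q = [1, 2, 3, 4] / [5, 8] / [6] / [7]
Final shape: (4, 2, 1, 1).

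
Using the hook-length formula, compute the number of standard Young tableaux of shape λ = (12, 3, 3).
# SYT of shape (12, 3, 3) = 56100

Hook-length formula: f^λ = n! / Π hook(c), product over all cells c of the Young diagram. For λ = (12, 3, 3), n = 18 boxes. Hook lengths by row (left-to-right, top-to-bottom): [14, 13, 12, 9, 8, 7, 6, 5, 4, 3, 2, 1]; [4, 3, 2]; [3, 2, 1]. Product of hooks = 114124308480. So f^λ = 18! / 114124308480 = 6402373705728000 / 114124308480 = 56100.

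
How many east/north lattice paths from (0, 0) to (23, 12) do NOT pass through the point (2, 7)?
Number of paths = 832083720

Total paths from (0, 0) to (23, 12): C(35, 23) = 834451800. Paths through (2, 7): (paths (0, 0) → (2, 7)) × (paths (2, 7) → (23, 12)) = C(9, 2) · C(26, 21) = 36 · 65780 = 2368080. Avoidance count = 834451800 − 2368080 = 832083720.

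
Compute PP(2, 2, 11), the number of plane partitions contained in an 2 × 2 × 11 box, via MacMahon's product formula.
PP(2, 2, 11) = 2366

Evaluate the triple product over i = 1..2, j = 1..2, k = 1..11. The factors are (2/1) · (3/2) · (4/3) · (5/4) · (6/5) · (7/6) · (8/7) · (9/8) · … (44 factors total). The numerators and denominators telescope so the product is an integer; carrying out the multiplication exactly gives PP(2, 2, 11) = 2366.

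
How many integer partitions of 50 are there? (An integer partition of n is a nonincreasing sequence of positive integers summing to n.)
p(50) = 204226

Compute p(n) via the recurrence p(n, m) = p(n, m−1) + p(n−m, m), where p(n, m) counts partitions of n with all parts ≤ m and p(n) = p(n, n). The base cases are p(0, m) = 1 and p(n, 0) = 0 for n > 0. Filling the table yields p(50) = 204226. (Euler's pentagonal recurrence is an alternative.)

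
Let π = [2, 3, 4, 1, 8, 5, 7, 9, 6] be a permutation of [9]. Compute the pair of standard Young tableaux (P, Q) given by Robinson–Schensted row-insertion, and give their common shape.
P = [1, 3, 4, 5, 6, 9] / [2, 7] / [8];  Q = [1, 2, 3, 5, 7, 8] / [4, 6] / [9];  common shape = (6, 2, 1)

Row-insert the values π_1, π_2, … into P one at a time, bumping the leftmost entry strictly greater than the inserted value down to the next row. The recording tableau Q records, in position (i, j), the step at which that cell was added to P.
  Insert 2 (step 1): P = [2];  Q = [1]
  Insert 3 (step 2): P = [2, 3];  Q = [1, 2]
  Insert 4 (step 3): P = [2, 3, 4];  Q = [1, 2, 3]
  Insert 1 (step 4): P = [1, 3, 4] / [2];  Q = [1, 2, 3] / [4]
  Insert 8 (step 5): P = [1, 3, 4, 8] / [2];  Q = [1, 2, 3, 5] / [4]
  Insert 5 (step 6): P = [1, 3, 4, 5] / [2, 8];  Q = [1, 2, 3, 5] / [4, 6]
  Insert 7 (step 7): P = [1, 3, 4, 5, 7] / [2, 8];  Q = [1, 2, 3, 5, 7] / [4, 6]
  Insert 9 (step 8): P = [1, 3, 4, 5, 7, 9] / [2, 8];  Q = [1, 2, 3, 5, 7, 8] / [4, 6]
  Insert 6 (step 9): P = [1, 3, 4, 5, 6, 9] / [2, 7] / [8];  Q = [1, 2, 3, 5, 7, 8] / [4, 6] / [9]
Final shape: (6, 2, 1).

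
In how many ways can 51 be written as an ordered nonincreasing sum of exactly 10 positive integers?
p(51, 10 parts) = 19466

Partitions of n into exactly k parts are in bijection with partitions of n − k into at most k parts (subtract 1 from each part). So p(51, exactly 10) = p(41, parts ≤ 10). Computing via the recurrence p(m, j) = p(m, j−1) + p(m−j, j) gives 19466.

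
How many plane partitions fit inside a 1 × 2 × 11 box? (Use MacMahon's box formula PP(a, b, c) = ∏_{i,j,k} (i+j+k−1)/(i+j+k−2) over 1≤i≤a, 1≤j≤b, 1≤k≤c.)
PP(1, 2, 11) = 78

Evaluate the triple product over i = 1..1, j = 1..2, k = 1..11. The factors are (2/1) · (3/2) · (4/3) · (5/4) · (6/5) · (7/6) · (8/7) · (9/8) · … (22 factors total). The numerators and denominators telescope so the product is an integer; carrying out the multiplication exactly gives PP(1, 2, 11) = 78.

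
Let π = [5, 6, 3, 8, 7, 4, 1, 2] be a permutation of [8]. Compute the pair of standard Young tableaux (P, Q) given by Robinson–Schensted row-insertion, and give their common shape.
P = [1, 2, 7] / [3, 4] / [5, 6] / [8];  Q = [1, 2, 4] / [3, 5] / [6, 8] / [7];  common shape = (3, 2, 2, 1)

Row-insert the values π_1, π_2, … into P one at a time, bumping the leftmost entry strictly greater than the inserted value down to the next row. The recording tableau Q records, in position (i, j), the step at which that cell was added to P.
  Insert 5 (step 1): P = [5];  Q = [1]
  Insert 6 (step 2): P = [5, 6];  Q = [1, 2]
  Insert 3 (step 3): P = [3, 6] / [5];  Q = [1, 2] / [3]
  Insert 8 (step 4): P = [3, 6, 8] / [5];  Q = [1, 2, 4] / [3]
  Insert 7 (step 5): P = [3, 6, 7] / [5, 8];  Q = [1, 2, 4] / [3, 5]
  Insert 4 (step 6): P = [3, 4, 7] / [5, 6] / [8];  Q = [1, 2, 4] / [3, 5] / [6]
  Insert 1 (step 7): P = [1, 4, 7] / [3, 6] / [5] / [8];  Q = [1, 2, 4] / [3, 5] / [6] / [7]
  Insert 2 (step 8): P = [1, 2, 7] / [3, 4] / [5, 6] / [8];  Q = [1, 2, 4] / [3, 5] / [6, 8] / [7]
Final shape: (3, 2, 2, 1).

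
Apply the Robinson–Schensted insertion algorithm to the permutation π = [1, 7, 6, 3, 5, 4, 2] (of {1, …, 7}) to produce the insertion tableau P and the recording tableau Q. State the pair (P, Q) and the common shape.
P = [1, 2, 4] / [3] / [5] / [6] / [7];  Q = [1, 2, 5] / [3] / [4] / [6] / [7];  common shape = (3, 1, 1, 1, 1)

Row-insert the values π_1, π_2, … into P one at a time, bumping the leftmost entry strictly greater than the inserted value down to the next row. The recording tableau Q records, in position (i, j), the step at which that cell was added to P.
  Insert 1 (step 1): P = [1];  Q = [1]
  Insert 7 (step 2): P = [1, 7];  Q = [1, 2]
  Insert 6 (step 3): P = [1, 6] / [7];  Q = [1, 2] / [3]
  Insert 3 (step 4): P = [1, 3] / [6] / [7];  Q = [1, 2] / [3] / [4]
  Insert 5 (step 5): P = [1, 3, 5] / [6] / [7];  Q = [1, 2, 5] / [3] / [4]
  Insert 4 (step 6): P = [1, 3, 4] / [5] / [6] / [7];  Q = [1, 2, 5] / [3] / [4] / [6]
  Insert 2 (step 7): P = [1, 2, 4] / [3] / [5] / [6] / [7];  Q = [1, 2, 5] / [3] / [4] / [6] / [7]
Final shape: (3, 1, 1, 1, 1).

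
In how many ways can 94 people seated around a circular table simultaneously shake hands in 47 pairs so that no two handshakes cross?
C_47 = 33868773757191046886429490

These noncrossing handshakes are counted by the Catalan number C_n = (1/(n + 1)) · C(2n, n). For n = 47: C_47 = (1/48) · C(94, 47) = 1625701140345170250548615520/48 = 33868773757191046886429490.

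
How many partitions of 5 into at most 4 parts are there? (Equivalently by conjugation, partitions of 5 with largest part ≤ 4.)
p(5, parts ≤ 4) = 6

Partitions of 5 with all parts ≤ 4: 4+1, 3+2, 3+1+1, 2+2+1, 2+1+1+1, 1+1+1+1+1. Count = 6.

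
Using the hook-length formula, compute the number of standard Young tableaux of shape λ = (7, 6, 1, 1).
# SYT of shape (7, 6, 1, 1) = 27027

Hook-length formula: f^λ = n! / Π hook(c), product over all cells c of the Young diagram. For λ = (7, 6, 1, 1), n = 15 boxes. Hook lengths by row (left-to-right, top-to-bottom): [10, 7, 6, 5, 4, 3, 1]; [8, 5, 4, 3, 2, 1]; [2]; [1]. Product of hooks = 48384000. So f^λ = 15! / 48384000 = 1307674368000 / 48384000 = 27027.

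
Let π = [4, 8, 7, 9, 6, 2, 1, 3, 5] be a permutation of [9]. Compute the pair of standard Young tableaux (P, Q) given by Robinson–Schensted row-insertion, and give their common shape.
P = [1, 3, 5] / [2, 6, 9] / [4] / [7] / [8];  Q = [1, 2, 4] / [3, 8, 9] / [5] / [6] / [7];  common shape = (3, 3, 1, 1, 1)

Row-insert the values π_1, π_2, … into P one at a time, bumping the leftmost entry strictly greater than the inserted value down to the next row. The recording tableau Q records, in position (i, j), the step at which that cell was added to P.
  Insert 4 (step 1): P = [4];  Q = [1]
  Insert 8 (step 2): P = [4, 8];  Q = [1, 2]
  Insert 7 (step 3): P = [4, 7] / [8];  Q = [1, 2] / [3]
  Insert 9 (step 4): P = [4, 7, 9] / [8];  Q = [1, 2, 4] / [3]
  Insert 6 (step 5): P = [4, 6, 9] / [7] / [8];  Q = [1, 2, 4] / [3] / [5]
  Insert 2 (step 6): P = [2, 6, 9] / [4] / [7] / [8];  Q = [1, 2, 4] / [3] / [5] / [6]
  Insert 1 (step 7): P = [1, 6, 9] / [2] / [4] / [7] / [8];  Q = [1, 2, 4] / [3] / [5] / [6] / [7]
  Insert 3 (step 8): P = [1, 3, 9] / [2, 6] / [4] / [7] / [8];  Q = [1, 2, 4] / [3, 8] / [5] / [6] / [7]
  Insert 5 (step 9): P = [1, 3, 5] / [2, 6, 9] / [4] / [7] / [8];  Q = [1, 2, 4] / [3, 8, 9] / [5] / [6] / [7]
Final shape: (3, 3, 1, 1, 1).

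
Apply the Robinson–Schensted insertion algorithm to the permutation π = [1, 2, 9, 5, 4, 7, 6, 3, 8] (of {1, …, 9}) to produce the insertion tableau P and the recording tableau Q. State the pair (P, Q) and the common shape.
P = [1, 2, 3, 6, 8] / [4, 7] / [5] / [9];  Q = [1, 2, 3, 6, 9] / [4, 7] / [5] / [8];  common shape = (5, 2, 1, 1)

Row-insert the values π_1, π_2, … into P one at a time, bumping the leftmost entry strictly greater than the inserted value down to the next row. The recording tableau Q records, in position (i, j), the step at which that cell was added to P.
  Insert 1 (step 1): P = [1];  Q = [1]
  Insert 2 (step 2): P = [1, 2];  Q = [1, 2]
  Insert 9 (step 3): P = [1, 2, 9];  Q = [1, 2, 3]
  Insert 5 (step 4): P = [1, 2, 5] / [9];  Q = [1, 2, 3] / [4]
  Insert 4 (step 5): P = [1, 2, 4] / [5] / [9];  Q = [1, 2, 3] / [4] / [5]
  Insert 7 (step 6): P = [1, 2, 4, 7] / [5] / [9];  Q = [1, 2, 3, 6] / [4] / [5]
  Insert 6 (step 7): P = [1, 2, 4, 6] / [5, 7] / [9];  Q = [1, 2, 3, 6] / [4, 7] / [5]
  Insert 3 (step 8): P = [1, 2, 3, 6] / [4, 7] / [5] / [9];  Q = [1, 2, 3, 6] / [4, 7] / [5] / [8]
  Insert 8 (step 9): P = [1, 2, 3, 6, 8] / [4, 7] / [5] / [9];  Q = [1, 2, 3, 6, 9] / [4, 7] / [5] / [8]
Final shape: (5, 2, 1, 1).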